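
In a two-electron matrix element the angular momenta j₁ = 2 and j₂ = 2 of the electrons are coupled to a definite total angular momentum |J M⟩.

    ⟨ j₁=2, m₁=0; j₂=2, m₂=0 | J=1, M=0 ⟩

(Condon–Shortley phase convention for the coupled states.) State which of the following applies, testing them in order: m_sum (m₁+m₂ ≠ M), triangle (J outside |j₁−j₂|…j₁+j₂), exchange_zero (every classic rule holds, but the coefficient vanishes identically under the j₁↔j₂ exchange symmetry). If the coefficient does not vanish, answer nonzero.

exchange_zero

m-sum: m₁+m₂ = 0+0 = 0, M = 0  ✓
triangle: |j₁−j₂| = 0 ≤ J = 1 ≤ j₁+j₂ = 4  ✓
exchange: j₁=j₂ and m₁=m₂, and (−1)^(j₁+j₂−J) = (−1)^3 = −1 forces ⟨j₁m₁;j₂m₂|JM⟩ = −⟨j₂m₂;j₁m₁|JM⟩ = −⟨j₁m₁;j₂m₂|JM⟩ ⇒ the coefficient vanishes identically
Racah sum check: Σ_k collapses to 0 ⇒ CG = 0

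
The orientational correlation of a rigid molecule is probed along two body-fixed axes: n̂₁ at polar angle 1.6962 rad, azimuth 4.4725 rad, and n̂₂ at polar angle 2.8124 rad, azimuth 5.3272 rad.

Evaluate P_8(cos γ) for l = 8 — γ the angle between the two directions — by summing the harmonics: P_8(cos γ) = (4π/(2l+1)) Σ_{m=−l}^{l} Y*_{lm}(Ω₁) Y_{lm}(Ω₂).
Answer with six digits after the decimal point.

Term-by-term m-sum for l=8 (normalisation 4π/17 = 0.739198):
  [-8]  conj(Y_{8,-8})(Ω₁) = (-0.165171, -0.454865) ; Y_{8,-8}(Ω₂) = (0.000013, 0.000060) ; Δ = (0.000025, -0.000016)
  [-7]  conj(Y_{8,-7})(Ω₁) = (-0.242591, 0.026407) ; Y_{8,-7}(Ω₂) = (-0.000661, -0.000286) ; Δ = (0.000168, 0.000052)
  [-6]  conj(Y_{8,-6})(Ω₁) = (0.036019, -0.272406) ; Y_{8,-6}(Ω₂) = (0.004562, -0.002780) ; Δ = (-0.000593, -0.001343)
  [-5]  conj(Y_{8,-5})(Ω₁) = (-0.251949, -0.098114) ; Y_{8,-5}(Ω₂) = (-0.001913, 0.028280) ; Δ = (0.003257, -0.006937)
  [-4]  conj(Y_{8,-4})(Ω₁) = (0.114593, -0.163525) ; Y_{8,-4}(Ω₂) = (-0.085571, -0.069531) ; Δ = (-0.021176, 0.006025)
  [-3]  conj(Y_{8,-3})(Ω₁) = (-0.183046, -0.208843) ; Y_{8,-3}(Ω₂) = (0.295528, -0.082948) ; Δ = (-0.071418, -0.046536)
  [-2]  conj(Y_{8,-2})(Ω₁) = (0.145955, -0.075944) ; Y_{8,-2}(Ω₂) = (-0.186857, 0.526270) ; Δ = (0.012695, 0.091002)
  [-1]  conj(Y_{8,-1})(Ω₁) = (-0.066425, -0.271567) ; Y_{8,-1}(Ω₂) = (-0.278883, -0.394960) ; Δ = (-0.088733, 0.101970)
  [+0]  conj(Y_{8,0})(Ω₁) = (0.153922, -0.000000) ; Y_{8,0}(Ω₂) = (-0.217060, 0.000000) ; Δ = (-0.033410, 0.000000)
  [+1]  conj(Y_{8,1})(Ω₁) = (0.066425, -0.271567) ; Y_{8,1}(Ω₂) = (0.278883, -0.394960) ; Δ = (-0.088733, -0.101970)
  [+2]  conj(Y_{8,2})(Ω₁) = (0.145955, 0.075944) ; Y_{8,2}(Ω₂) = (-0.186857, -0.526270) ; Δ = (0.012695, -0.091002)
  [+3]  conj(Y_{8,3})(Ω₁) = (0.183046, -0.208843) ; Y_{8,3}(Ω₂) = (-0.295528, -0.082948) ; Δ = (-0.071418, 0.046536)
  [+4]  conj(Y_{8,4})(Ω₁) = (0.114593, 0.163525) ; Y_{8,4}(Ω₂) = (-0.085571, 0.069531) ; Δ = (-0.021176, -0.006025)
  [+5]  conj(Y_{8,5})(Ω₁) = (0.251949, -0.098114) ; Y_{8,5}(Ω₂) = (0.001913, 0.028280) ; Δ = (0.003257, 0.006937)
  [+6]  conj(Y_{8,6})(Ω₁) = (0.036019, 0.272406) ; Y_{8,6}(Ω₂) = (0.004562, 0.002780) ; Δ = (-0.000593, 0.001343)
  [+7]  conj(Y_{8,7})(Ω₁) = (0.242591, 0.026407) ; Y_{8,7}(Ω₂) = (0.000661, -0.000286) ; Δ = (0.000168, -0.000052)
  [+8]  conj(Y_{8,8})(Ω₁) = (-0.165171, 0.454865) ; Y_{8,8}(Ω₂) = (0.000013, -0.000060) ; Δ = (0.000025, 0.000016)
Σ over m = (-0.364962, 0.000000); ×(4π/17) → (-0.269779, 0.000000). Real part: -0.269779

-0.269779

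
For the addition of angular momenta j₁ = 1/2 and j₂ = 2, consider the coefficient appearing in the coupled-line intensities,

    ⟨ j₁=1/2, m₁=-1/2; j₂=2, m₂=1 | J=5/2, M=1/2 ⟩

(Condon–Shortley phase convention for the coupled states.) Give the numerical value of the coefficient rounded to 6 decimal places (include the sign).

j₁+j₂−J=0  J+j₁−j₂=1  J−j₁+j₂=4  j₁+j₂+J+1=6
(j₁±m₁, j₂±m₂, J±M) = (0,1,3,1,3,2)
P² = 72/5
sum k=0..0:
  [0] +1/6 = 1/6
S = 1/6
C² = P²·S² = 2/5 ; C = +0.632456

+√(2/5) = +0.632456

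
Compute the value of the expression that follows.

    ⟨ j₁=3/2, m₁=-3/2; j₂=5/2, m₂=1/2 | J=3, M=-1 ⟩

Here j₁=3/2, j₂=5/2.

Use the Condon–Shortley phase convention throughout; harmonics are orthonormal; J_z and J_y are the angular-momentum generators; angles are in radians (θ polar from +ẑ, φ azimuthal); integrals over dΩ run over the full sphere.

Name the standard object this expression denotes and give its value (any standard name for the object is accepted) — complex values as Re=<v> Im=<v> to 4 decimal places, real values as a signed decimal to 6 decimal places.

This is a Clebsch–Gordan (vector-coupling) coefficient.
triangle: 1!×2!×4!/8! = 48/40320
(j±m)!: 0!×3!×3!×2!×2!×4! = 3456
prefactor² = (2J+1)×Δ×N² = 144/5
  k=1: −1/(1!×0!×2!×2!×0!×2!) = -1/8
Σ = -1/8  ⇒  CG² = 144/5×(-1/8)² = 9/20
CG = −√(9/20) = -0.670820

Clebsch–Gordan coefficient, −√(9/20) ≈ -0.670820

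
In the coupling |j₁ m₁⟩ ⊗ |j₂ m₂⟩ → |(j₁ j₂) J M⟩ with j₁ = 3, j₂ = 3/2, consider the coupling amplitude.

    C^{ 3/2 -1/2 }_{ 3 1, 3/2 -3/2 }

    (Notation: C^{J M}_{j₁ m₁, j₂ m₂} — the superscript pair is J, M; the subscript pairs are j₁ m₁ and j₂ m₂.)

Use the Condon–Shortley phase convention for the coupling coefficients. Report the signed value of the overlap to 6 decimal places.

+0.338062  (= +√(4/35))

√[4·3!3!0!/7! · 4!2!0!3!1!2!] = √(576/35)
  +(−1)^0/∏(0,3,2,0,1,0)! = 1/12  (running 1/12)
⟨..|..⟩ = √(576/35)·(1/12) = +0.338062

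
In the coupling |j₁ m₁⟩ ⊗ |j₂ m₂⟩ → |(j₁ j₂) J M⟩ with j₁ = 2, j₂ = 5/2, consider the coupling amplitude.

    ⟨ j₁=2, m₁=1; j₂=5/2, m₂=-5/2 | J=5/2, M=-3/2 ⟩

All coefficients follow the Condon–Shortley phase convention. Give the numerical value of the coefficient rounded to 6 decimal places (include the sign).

+√(3/7) = +0.654654

j₁+j₂−J=2  J+j₁−j₂=2  J−j₁+j₂=3  j₁+j₂+J+1=8
(j₁±m₁, j₂±m₂, J±M) = (3,1,0,5,1,4)
P² = 432/7
sum k=0..0:
  [0] +1/12 = 1/12
S = 1/12
C² = P²·S² = 3/7 ; C = +0.654654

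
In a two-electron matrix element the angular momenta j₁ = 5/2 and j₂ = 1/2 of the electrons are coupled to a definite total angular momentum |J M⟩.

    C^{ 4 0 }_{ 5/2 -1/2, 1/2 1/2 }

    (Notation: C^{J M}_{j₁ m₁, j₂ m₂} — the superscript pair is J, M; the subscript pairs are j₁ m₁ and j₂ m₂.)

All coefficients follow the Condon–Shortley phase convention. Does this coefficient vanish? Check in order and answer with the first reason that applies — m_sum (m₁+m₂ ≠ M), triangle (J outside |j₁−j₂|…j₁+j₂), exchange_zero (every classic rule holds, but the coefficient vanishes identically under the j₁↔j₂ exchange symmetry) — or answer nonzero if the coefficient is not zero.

m-sum: m₁+m₂ = -1/2+1/2 = 0, M = 0  ✓
triangle: need |j₁−j₂| ≤ J ≤ j₁+j₂, i.e. J ∈ [2, 3]; J = 4 is outside ✗ ⇒ coefficient is 0

triangle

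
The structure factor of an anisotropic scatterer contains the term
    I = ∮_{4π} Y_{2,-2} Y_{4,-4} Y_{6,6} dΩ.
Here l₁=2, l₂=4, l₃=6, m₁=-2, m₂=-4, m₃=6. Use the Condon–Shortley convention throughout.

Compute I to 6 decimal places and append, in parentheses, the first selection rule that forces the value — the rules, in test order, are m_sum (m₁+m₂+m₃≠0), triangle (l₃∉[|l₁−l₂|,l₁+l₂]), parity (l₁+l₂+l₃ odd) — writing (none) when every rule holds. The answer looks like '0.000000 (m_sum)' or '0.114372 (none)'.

0.353849 (none)

m-sum 0 ✓  L=12 even ✓  2≤6≤6 ✓
Π(2lᵢ+1) = 5×9×13 = 585
triangle coeff Δ(2,4,6) = 1/6435
Σ_t [0,0]: t=0:+1/2304 = 1/2304
(3j)²=5/143 [(2 4 6; 0 0 0)], sign=+1
Σ_t [0,0]: t=0:+1/967680 = 1/967680
(3j)²=1/13 [(2 4 6; -2 -4 6)], sign=+1
⇒ 4πI² = 225/143
I = (+1)√(225/143/(4π)) = 0.35384927
No selection rule forces the value: the integral is nonzero (none).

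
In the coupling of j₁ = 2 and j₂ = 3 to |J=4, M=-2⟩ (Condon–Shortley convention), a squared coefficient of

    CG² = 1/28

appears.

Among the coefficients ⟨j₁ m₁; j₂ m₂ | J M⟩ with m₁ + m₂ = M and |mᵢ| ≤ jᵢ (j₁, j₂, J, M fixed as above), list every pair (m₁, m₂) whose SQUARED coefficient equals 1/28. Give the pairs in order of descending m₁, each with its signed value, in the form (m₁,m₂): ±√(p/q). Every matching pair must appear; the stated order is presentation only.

(-1,-1): −√(1/28)

Admissible pairs with m₁+m₂ = M = -2: (-2,0), (-1,-1), (0,-2), (1,-3)
  (m₁,m₂)=(1,-3): CG² = 27/140, CG = +√(27/140)
  (m₁,m₂)=(0,-2): CG² = 12/35, CG = +√(12/35)
  (m₁,m₂)=(-1,-1): CG² = 1/28, CG = −√(1/28)   ← matches the target
  (m₁,m₂)=(-2,0): CG² = 3/7, CG = −√(3/7)
Pairs with CG² = 1/28: (-1,-1): −√(1/28)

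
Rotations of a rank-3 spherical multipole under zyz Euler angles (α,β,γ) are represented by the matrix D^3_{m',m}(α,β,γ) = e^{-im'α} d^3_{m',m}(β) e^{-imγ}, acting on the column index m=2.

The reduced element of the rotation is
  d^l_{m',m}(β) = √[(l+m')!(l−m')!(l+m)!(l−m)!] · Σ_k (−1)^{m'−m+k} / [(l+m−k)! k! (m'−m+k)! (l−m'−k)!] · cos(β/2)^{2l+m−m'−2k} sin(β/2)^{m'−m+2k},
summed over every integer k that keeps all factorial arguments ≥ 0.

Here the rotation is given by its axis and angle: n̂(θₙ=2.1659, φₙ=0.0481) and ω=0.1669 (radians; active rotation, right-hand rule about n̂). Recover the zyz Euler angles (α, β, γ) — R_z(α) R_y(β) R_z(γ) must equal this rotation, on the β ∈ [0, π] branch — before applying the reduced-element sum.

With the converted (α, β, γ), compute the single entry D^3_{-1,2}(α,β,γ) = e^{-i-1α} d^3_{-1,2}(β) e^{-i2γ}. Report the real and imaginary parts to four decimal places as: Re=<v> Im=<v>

Axis–angle → zyz. n̂ = (sinθₙcosφₙ, sinθₙsinφₙ, cosθₙ) = (+0.827133, +0.039816, -0.560595), ω = 0.1669.
R = I cosω + sinω [n̂]ₓ + (1−cosω) n̂n̂ᵀ gives
  R = [+0.995611, +0.093587, +0.000171; -0.092672, +0.986127, -0.137719; -0.013058, +0.137098, +0.990471]
β = atan2(√(R₁₃²+R₂₃²), R₃₃) = 0.138158; α = atan2(R₂₃, R₁₃) mod 2π = 4.713633; γ = atan2(R₃₂, −R₃₁) mod 2π = 1.475840
Split into d^3_{-1,2}(β=0.1382) × two z-phases.
With c≡cos(β/2)=0.997615 and s≡sin(β/2)=0.069024, N=[2·24·120·1]^{1/2}=75.894664
The bounds max(0,m−m')=3 and min(l+m,l−m')=4 give 2 terms
  k=3: (−1)^0·75.8947/(12)·0.9976^3·0.0690^3 = +0.002065
  k=4: (−1)^1·75.8947/(24)·0.9976^1·0.0690^5 = -0.000005
d^3_{-1,2}(0.1382) = +0.002065 -0.000005 = +0.002060
Phases: e^{-i·(-1)·4.7136}=+0.001244-0.999999i, e^{-i·(2)·1.4758}=-0.982021-0.188773i ⇒ D=-0.000391+0.002023i

Re=-0.0004 Im=0.0020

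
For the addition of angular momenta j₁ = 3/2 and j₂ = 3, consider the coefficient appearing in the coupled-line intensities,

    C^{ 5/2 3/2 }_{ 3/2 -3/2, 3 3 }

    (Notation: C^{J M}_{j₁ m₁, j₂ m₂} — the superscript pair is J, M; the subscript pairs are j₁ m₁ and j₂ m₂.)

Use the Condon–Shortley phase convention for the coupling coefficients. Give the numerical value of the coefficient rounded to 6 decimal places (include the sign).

+√(9/28) = +0.566947

j₁+j₂−J=2  J+j₁−j₂=1  J−j₁+j₂=4  j₁+j₂+J+1=8
(j₁±m₁, j₂±m₂, J±M) = (0,3,6,0,4,1)
P² = 5184/7
sum k=2..2:
  [2] +1/48 = 1/48
S = 1/48
C² = P²·S² = 9/28 ; C = +0.566947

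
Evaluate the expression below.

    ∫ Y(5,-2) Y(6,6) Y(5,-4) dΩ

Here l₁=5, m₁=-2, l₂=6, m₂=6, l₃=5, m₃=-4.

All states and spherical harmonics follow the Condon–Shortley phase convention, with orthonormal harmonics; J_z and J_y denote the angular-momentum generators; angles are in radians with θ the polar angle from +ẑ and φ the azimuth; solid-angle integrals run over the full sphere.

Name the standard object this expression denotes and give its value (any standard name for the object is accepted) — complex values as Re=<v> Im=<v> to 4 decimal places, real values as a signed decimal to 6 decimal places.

This is a Gaunt coefficient — the integral of a triple product of spherical harmonics over the sphere.
Checks pass: Σm=0; 16 even; l₃=5∈[1,11].
(2·5+1)(2·6+1)(2·5+1) = 1573
Δ: 6! 4! 6! / 17! → 1/28588560
sum: t=1:−1/345600 t=2:+1/13824 t=3:−1/5184 t=4:+1/13824 t=5:−1/345600 = -7/129600
3j²(5 6 5; 0 0 0) = Δ·Π!·Σ² = 80/7293  (sign +1)
sum: t=6:+1/3110400 = 1/3110400
3j²(5 6 5; -2 6 -4) = Δ·Π!·Σ² = 21/1105  (sign -1)
combine: 4πI² = 1573·80/7293·21/1105 = 1232/3757
take √, sign -1: I = -0.16153991

Gaunt coefficient, -0.161540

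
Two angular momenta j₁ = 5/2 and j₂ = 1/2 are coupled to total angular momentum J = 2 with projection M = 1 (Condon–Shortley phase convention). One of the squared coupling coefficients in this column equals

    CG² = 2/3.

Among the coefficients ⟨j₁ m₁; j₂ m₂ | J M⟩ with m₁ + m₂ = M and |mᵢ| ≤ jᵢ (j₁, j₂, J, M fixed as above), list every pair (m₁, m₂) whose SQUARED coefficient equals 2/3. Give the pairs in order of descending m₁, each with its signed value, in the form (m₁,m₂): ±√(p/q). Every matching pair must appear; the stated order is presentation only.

Admissible pairs with m₁+m₂ = M = 1: (1/2,1/2), (3/2,-1/2)
  (m₁,m₂)=(3/2,-1/2): CG² = 2/3, CG = +√(2/3)   ← matches the target
  (m₁,m₂)=(1/2,1/2): CG² = 1/3, CG = −√(1/3)
Pairs with CG² = 2/3: (3/2,-1/2): +√(2/3)

(3/2,-1/2): +√(2/3)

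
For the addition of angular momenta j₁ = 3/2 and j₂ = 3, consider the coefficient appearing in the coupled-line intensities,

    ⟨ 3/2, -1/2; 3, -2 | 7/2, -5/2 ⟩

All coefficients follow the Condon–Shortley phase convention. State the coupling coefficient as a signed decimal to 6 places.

triangle: 1!*2!*5!/9! = 240/362880
(j±m)!: 1!*2!*1!*5!*1!*6! = 172800
prefactor² = (2J+1)*Δ*N² = 6400/7
  k=0: +1/(0!*1!*2!*1!*0!*4!) = 1/48
  k=1: −1/(1!*0!*1!*0!*1!*5!) = -1/120
Σ = 1/80  ⇒  CG² = 6400/7*(1/80)² = 1/7
CG = +√(1/7) = +0.377964

+0.377964  (= +√(1/7))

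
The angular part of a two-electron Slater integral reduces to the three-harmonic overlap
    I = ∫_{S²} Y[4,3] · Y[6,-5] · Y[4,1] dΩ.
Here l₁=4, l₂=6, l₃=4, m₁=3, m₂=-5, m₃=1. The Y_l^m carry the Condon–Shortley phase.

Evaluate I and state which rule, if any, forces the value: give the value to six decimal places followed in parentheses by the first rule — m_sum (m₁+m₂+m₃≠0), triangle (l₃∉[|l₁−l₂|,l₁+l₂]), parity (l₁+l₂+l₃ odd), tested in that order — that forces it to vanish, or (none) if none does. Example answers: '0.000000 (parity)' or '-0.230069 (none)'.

m-sum = 3 − 5 + 1 = -1 ≠ 0 ⇒ I = 0

0.000000 (m_sum)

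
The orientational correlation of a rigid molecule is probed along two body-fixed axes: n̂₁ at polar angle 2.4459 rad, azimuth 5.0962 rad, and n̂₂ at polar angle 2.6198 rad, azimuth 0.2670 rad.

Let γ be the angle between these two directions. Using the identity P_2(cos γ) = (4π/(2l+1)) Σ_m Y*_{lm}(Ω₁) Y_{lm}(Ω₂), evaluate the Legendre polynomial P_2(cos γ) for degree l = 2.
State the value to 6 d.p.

0.240666

Summing Y*_{l m}(θ₁,φ₁)·Y_{l m}(θ₂,φ₂) over m ∈ [−2, 2]; prefactor 4π/(2·2+1) = 2.513274:
  m=-2: Y*=-0.11417 - 0.11019j  Y=0.08260 - 0.04884j  product -0.01481 - 0.00353j
  m=-1: Y*=-0.14232 + 0.35242j  Y=-0.32199 + 0.08808j  product 0.01479 - 0.12601j
  m=+0: Y*=0.24212 + 0.00000j  Y=0.39572 + 0.00000j  product 0.09581 + 0.00000j
  m=+1: Y*=0.14232 + 0.35242j  Y=0.32199 + 0.08808j  product 0.01479 + 0.12601j
  m=+2: Y*=-0.11417 + 0.11019j  Y=0.08260 + 0.04884j  product -0.01481 + 0.00353j
Σ over m = 0.09576 + 0.00000j; ×(4π/5) → 0.24067 + 0.00000j. Real part: 0.240666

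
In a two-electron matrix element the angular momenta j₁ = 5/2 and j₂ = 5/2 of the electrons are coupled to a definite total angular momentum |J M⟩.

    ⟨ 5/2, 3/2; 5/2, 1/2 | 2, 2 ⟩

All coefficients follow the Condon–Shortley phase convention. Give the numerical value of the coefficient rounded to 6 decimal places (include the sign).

−√(9/28) ≈ -0.566947

j₁+j₂−J=3  J+j₁−j₂=2  J−j₁+j₂=2  j₁+j₂+J+1=8
(j₁±m₁, j₂±m₂, J±M) = (4,1,3,2,4,0)
P² = 144/7
sum k=1..1:
  [1] −1/8 = -1/8
S = -1/8
C² = P²·S² = 9/28 ; C = -0.566947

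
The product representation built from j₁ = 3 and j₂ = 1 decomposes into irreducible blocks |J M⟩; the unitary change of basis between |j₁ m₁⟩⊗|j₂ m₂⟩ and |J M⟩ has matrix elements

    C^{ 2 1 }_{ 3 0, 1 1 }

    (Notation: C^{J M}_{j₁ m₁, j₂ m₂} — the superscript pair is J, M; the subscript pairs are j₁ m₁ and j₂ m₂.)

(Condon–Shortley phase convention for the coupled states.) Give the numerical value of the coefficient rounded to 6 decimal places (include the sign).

+0.377964

j₁+j₂−J=2  J+j₁−j₂=4  J−j₁+j₂=0  j₁+j₂+J+1=7
(j₁±m₁, j₂±m₂, J±M) = (3,3,2,0,3,1)
P² = 144/7
sum k=2..2:
  [2] +1/12 = 1/12
S = 1/12
C² = P²·S² = 1/7 ; C = +0.377964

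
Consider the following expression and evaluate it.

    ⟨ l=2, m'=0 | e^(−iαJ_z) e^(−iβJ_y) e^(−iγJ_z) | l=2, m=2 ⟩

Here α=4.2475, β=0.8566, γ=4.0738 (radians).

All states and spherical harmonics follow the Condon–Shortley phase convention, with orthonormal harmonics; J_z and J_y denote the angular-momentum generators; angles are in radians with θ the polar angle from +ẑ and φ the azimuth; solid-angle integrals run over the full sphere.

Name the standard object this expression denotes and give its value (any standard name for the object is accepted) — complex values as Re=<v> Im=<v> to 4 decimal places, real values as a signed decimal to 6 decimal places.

This is a Wigner D-matrix element — the rotation-matrix element ⟨l m'| R(α,β,γ) |l m⟩ in the angular-momentum basis.
Split into d^2_{0,2}(β=0.8566) × two z-phases.
Half-angle: c=0.909673, s=0.415325. N=√(2·2·24·1)=9.797959
The bounds max(0,m−m')=2 and min(l+m,l−m')=2 give 1 term
  k=2: (−1)^0·9.7980/(4)·0.9097^2·0.4153^2 = +0.349641
d^2_{0,2}(0.8566) = +0.349641
D = (+1.000000+0.000000i)·(+0.349641)·(-0.289418-0.957203i) = -0.101192-0.334677i

Wigner D-matrix element, Re=-0.1012 Im=-0.3347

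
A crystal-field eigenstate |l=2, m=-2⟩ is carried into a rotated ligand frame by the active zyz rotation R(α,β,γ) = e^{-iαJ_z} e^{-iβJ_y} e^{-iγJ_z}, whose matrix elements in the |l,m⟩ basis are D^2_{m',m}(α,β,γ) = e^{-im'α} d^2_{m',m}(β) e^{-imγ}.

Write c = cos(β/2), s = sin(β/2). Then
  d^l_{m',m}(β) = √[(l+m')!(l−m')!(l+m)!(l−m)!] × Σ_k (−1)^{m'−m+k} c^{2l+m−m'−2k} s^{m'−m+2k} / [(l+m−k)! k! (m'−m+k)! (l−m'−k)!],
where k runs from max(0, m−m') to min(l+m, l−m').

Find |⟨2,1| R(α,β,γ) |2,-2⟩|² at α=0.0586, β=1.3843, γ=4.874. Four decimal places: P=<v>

D^2_{1,-2}(0.0586,1.3843,4.8740) = e^{-i·1·0.0586}·d^2_{1,-2}(1.3843)·e^{-i·-2·4.8740}. Compute d first:
Half-angle: c=0.769876, s=0.638194. N=√(6·1·1·24)=12.000000
The bounds max(0,m−m')=0 and min(l+m,l−m')=0 give 1 term
  k=0: (−1)^3·12.0000/(6)·0.7699^1·0.6382^3 = -0.400229
d^2_{1,-2}(1.3843) = -0.400229
|D^2_{1,-2}|² = |d^2_{1,-2}(β)|² = (-0.400229)² = 0.160183 (the z-rotation phases have unit modulus)

P=0.1602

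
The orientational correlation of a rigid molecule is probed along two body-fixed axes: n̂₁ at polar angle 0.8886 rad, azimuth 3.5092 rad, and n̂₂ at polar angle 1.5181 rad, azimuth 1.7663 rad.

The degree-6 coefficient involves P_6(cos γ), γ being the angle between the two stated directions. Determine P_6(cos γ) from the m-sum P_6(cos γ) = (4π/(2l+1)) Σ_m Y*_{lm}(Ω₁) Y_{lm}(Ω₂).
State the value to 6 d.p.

-0.249405

Addition theorem: P_6(cos γ) = (4π/13) Σ_m Y*_{lm}(Ω₁) Y_{lm}(Ω₂), m = −6…6:
  [-6]  conj(Y_{6,-6})(Ω₁) = -0.062651+0.085058i ; Y_{6,-6}(Ω₂) = -0.185578+0.441671i ; Δ = -0.025941-0.043456i
  [-5]  conj(Y_{6,-5})(Ω₁) = +0.078498-0.286709i ; Y_{6,-5}(Ω₂) = -0.072575-0.048939i ; Δ = -0.019728+0.016966i
  [-4]  conj(Y_{6,-4})(Ω₁) = +0.043765+0.434587i ; Y_{6,-4}(Ω₂) = -0.244050+0.242404i ; Δ = -0.116026-0.095452i
  [-3]  conj(Y_{6,-3})(Ω₁) = -0.118932-0.235312i ; Y_{6,-3}(Ω₂) = -0.056153-0.084503i ; Δ = -0.013206+0.023264i
  [-2]  conj(Y_{6,-2})(Ω₁) = -0.136883-0.123791i ; Y_{6,-2}(Ω₂) = -0.285359+0.117634i ; Δ = +0.053623+0.019223i
  [-1]  conj(Y_{6,-1})(Ω₁) = +0.321899+0.123968i ; Y_{6,-1}(Ω₂) = -0.020698-0.104519i ; Δ = +0.006294-0.036211i
  [+0]  conj(Y_{6,0})(Ω₁) = +0.093638-0.000000i ; Y_{6,0}(Ω₂) = -0.299482+0.000000i ; Δ = -0.028043+0.000000i
  [+1]  conj(Y_{6,1})(Ω₁) = -0.321899+0.123968i ; Y_{6,1}(Ω₂) = +0.020698-0.104519i ; Δ = +0.006294+0.036211i
  [+2]  conj(Y_{6,2})(Ω₁) = -0.136883+0.123791i ; Y_{6,2}(Ω₂) = -0.285359-0.117634i ; Δ = +0.053623-0.019223i
  [+3]  conj(Y_{6,3})(Ω₁) = +0.118932-0.235312i ; Y_{6,3}(Ω₂) = +0.056153-0.084503i ; Δ = -0.013206-0.023264i
  [+4]  conj(Y_{6,4})(Ω₁) = +0.043765-0.434587i ; Y_{6,4}(Ω₂) = -0.244050-0.242404i ; Δ = -0.116026+0.095452i
  [+5]  conj(Y_{6,5})(Ω₁) = -0.078498-0.286709i ; Y_{6,5}(Ω₂) = +0.072575-0.048939i ; Δ = -0.019728-0.016966i
  [+6]  conj(Y_{6,6})(Ω₁) = -0.062651-0.085058i ; Y_{6,6}(Ω₂) = -0.185578-0.441671i ; Δ = -0.025941+0.043456i
Σ over m = -0.258012-0.000000i; ×(4π/13) → -0.249405-0.000000i. Real part: -0.249405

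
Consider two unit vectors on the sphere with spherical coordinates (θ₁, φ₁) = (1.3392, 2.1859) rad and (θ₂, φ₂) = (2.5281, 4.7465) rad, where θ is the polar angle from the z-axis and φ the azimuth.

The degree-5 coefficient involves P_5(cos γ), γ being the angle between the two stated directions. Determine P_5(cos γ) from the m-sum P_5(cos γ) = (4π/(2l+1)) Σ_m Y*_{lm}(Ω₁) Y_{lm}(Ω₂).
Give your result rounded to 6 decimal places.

Addition theorem: P_5(cos γ) = (4π/11) Σ_m Y*_{lm}(Ω₁) Y_{lm}(Ω₂), m = −5…5:
  m=-5: Y*=(-0.026767, -0.404510)  Y=(0.004983, 0.028932)  product (0.011570, -0.002790)
  m=-4: Y*=(-0.234855, 0.190376)  Y=(-0.130622, 0.017934)  product (0.027263, -0.029079)
  m=-3: Y*=(-0.161445, -0.045467)  Y=(-0.033833, -0.329464)  product (-0.009518, 0.054729)
  m=-2: Y*=(0.103641, 0.292442)  Y=(0.460816, -0.031487)  product (0.056968, 0.131499)
  m=-1: Y*=(-0.057689, 0.081649)  Y=(0.006454, 0.189131)  product (-0.015815, -0.010384)
  m=+0: Y*=(0.308353, -0.000000)  Y=(0.348092, 0.000000)  product (0.107335, 0.000000)
  m=+1: Y*=(0.057689, 0.081649)  Y=(-0.006454, 0.189131)  product (-0.015815, 0.010384)
  m=+2: Y*=(0.103641, -0.292442)  Y=(0.460816, 0.031487)  product (0.056968, -0.131499)
  m=+3: Y*=(0.161445, -0.045467)  Y=(0.033833, -0.329464)  product (-0.009518, -0.054729)
  m=+4: Y*=(-0.234855, -0.190376)  Y=(-0.130622, -0.017934)  product (0.027263, 0.029079)
  m=+5: Y*=(0.026767, -0.404510)  Y=(-0.004983, 0.028932)  product (0.011570, 0.002790)
Accumulated sum (0.248272, -0.000000); after 4π/(2l+1) scaling, (0.283625, -0.000000) ⇒ P_5 = 0.283625

0.283625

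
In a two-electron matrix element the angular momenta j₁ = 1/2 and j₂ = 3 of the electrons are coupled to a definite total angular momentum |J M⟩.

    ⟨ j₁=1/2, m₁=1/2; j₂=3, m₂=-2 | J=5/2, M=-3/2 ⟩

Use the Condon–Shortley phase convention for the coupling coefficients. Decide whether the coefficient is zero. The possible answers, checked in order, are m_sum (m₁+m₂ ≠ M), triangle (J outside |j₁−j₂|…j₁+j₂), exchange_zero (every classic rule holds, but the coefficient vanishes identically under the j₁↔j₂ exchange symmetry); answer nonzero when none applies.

nonzero

m-sum: m₁+m₂ = 1/2+(-2) = -3/2, M = -3/2  ✓
triangle: |j₁−j₂| = 5/2 ≤ J = 5/2 ≤ j₁+j₂ = 7/2  ✓
exchange: j₁≠j₂ or m₁≠m₂ — the exchange symmetry imposes no constraint here
value check: CG = +√(5/7) = +0.845154 ≠ 0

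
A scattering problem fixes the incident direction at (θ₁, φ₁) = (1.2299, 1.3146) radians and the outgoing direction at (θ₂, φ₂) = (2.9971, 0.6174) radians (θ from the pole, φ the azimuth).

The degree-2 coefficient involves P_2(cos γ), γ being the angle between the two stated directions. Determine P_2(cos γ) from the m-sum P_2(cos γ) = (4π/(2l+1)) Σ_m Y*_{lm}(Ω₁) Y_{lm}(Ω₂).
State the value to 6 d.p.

Expand P_2 via completeness: Σ_{m} conj(Y_{2,m}) at Ω₁ times Y_{2,m} at Ω₂ —
  m=-2: Y*=(-0.299035, 0.168208)  Y=(0.002641, -0.007561)  product (0.000482, 0.002705)
  m=-1: Y*=(0.061684, 0.235479)  Y=(-0.089758, 0.063727)  product (-0.020543, -0.017205)
  m=+0: Y*=(-0.209630, -0.000000)  Y=(0.611166, 0.000000)  product (-0.128119, -0.000000)
  m=+1: Y*=(-0.061684, 0.235479)  Y=(0.089758, 0.063727)  product (-0.020543, 0.017205)
  m=+2: Y*=(-0.299035, -0.168208)  Y=(0.002641, 0.007561)  product (0.000482, -0.002705)
Σ over m = (-0.168241, -0.000000); ×(4π/5) → (-0.422835, -0.000000). Real part: -0.422835

-0.422835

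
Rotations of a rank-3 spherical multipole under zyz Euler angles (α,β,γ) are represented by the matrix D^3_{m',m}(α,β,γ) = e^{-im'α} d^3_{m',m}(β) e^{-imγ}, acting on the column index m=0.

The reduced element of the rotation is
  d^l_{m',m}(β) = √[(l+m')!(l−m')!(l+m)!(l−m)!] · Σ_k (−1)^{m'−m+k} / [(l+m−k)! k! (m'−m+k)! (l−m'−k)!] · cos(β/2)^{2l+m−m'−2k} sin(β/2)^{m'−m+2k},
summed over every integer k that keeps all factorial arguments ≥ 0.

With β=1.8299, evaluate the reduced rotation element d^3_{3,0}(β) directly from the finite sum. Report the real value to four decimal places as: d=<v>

d=-0.5049

d^3_{3,0}(β=1.8299) via the finite sum:
c=cos(1.829900/2)=0.609830, s=sin(1.829900/2)=0.792532; N=√[720·1·6·6]=160.996894
k: max(0,(0)−(3))=0 … min(3+(0),3−(3))=0
  k=0: (−1)^3·160.9969/(36)·0.6098^3·0.7925^3 = -0.504885
d^3_{3,0}(1.8299) = -0.504885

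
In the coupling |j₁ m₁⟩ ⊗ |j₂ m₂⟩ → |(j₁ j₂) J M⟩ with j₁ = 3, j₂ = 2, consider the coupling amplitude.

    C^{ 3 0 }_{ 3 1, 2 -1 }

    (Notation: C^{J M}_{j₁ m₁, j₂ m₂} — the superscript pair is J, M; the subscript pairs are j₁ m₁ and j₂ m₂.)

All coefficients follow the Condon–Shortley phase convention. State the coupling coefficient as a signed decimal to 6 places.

√[7·2!4!2!/9! · 4!2!1!3!3!3!] = √(96/5)
  +(−1)^0/∏(0,2,2,1,2,1)! = 1/8  (running 1/8)
  +(−1)^1/∏(1,1,1,0,3,2)! = -1/12  (running 1/24)
⟨..|..⟩ = √(96/5)·(1/24) = +0.182574

+0.182574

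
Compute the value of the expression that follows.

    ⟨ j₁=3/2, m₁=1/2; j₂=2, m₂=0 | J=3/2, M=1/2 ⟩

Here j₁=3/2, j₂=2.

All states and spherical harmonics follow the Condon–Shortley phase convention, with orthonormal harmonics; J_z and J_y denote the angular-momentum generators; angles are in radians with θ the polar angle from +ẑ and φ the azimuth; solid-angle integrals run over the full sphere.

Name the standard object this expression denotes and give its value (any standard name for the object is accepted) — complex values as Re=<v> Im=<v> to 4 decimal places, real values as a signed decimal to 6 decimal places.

This is a Clebsch–Gordan (vector-coupling) coefficient.
j₁+j₂−J=2  J+j₁−j₂=1  J−j₁+j₂=2  j₁+j₂+J+1=6
(j₁±m₁, j₂±m₂, J±M) = (2,1,2,2,2,1)
P² = 16/45
sum k=0..1:
  [0] +1/4 = 1/4
  [1] −1/1 = -1
S = -3/4
C² = P²·S² = 1/5 ; C = -0.447214

Clebsch–Gordan coefficient, −√(1/5) ≈ -0.447214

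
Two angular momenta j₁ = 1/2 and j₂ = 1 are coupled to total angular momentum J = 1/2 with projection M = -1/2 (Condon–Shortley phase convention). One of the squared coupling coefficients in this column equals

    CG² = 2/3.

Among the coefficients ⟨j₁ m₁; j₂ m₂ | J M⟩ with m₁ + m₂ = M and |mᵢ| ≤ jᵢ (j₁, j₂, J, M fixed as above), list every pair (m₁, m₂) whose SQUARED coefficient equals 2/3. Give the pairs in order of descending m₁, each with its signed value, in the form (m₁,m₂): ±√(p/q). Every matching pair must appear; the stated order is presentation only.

Admissible pairs with m₁+m₂ = M = -1/2: (-1/2,0), (1/2,-1)
  (m₁,m₂)=(1/2,-1): CG² = 2/3, CG = +√(2/3)   ← matches the target
  (m₁,m₂)=(-1/2,0): CG² = 1/3, CG = −√(1/3)
Pairs with CG² = 2/3: (1/2,-1): +√(2/3)

(1/2,-1): +√(2/3)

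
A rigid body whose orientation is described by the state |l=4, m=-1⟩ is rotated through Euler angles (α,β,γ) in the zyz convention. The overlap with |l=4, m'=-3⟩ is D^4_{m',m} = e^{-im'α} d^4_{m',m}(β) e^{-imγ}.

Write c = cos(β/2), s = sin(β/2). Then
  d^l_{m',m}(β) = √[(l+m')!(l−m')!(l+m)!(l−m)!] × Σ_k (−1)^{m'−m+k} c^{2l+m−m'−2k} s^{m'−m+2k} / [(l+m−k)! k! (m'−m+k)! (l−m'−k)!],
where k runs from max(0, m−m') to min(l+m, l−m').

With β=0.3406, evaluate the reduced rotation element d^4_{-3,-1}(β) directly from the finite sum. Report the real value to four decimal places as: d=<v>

d^4_{-3,-1}(β=0.3406) via the finite sum:
c=cos(0.340600/2)=0.985534, s=sin(0.340600/2)=0.169478; N=√[1·5040·6·120]=1904.940944
k: max(0,(-1)−(-3))=2 … min(4+(-1),4−(-3))=3
  k=2: (−1)^0·1904.9409/(240)·0.9855^6·0.1695^2 = +0.208894
  k=3: (−1)^1·1904.9409/(144)·0.9855^4·0.1695^4 = -0.010296
d^4_{-3,-1}(0.3406) = +0.208894 -0.010296 = +0.198599

d=0.1986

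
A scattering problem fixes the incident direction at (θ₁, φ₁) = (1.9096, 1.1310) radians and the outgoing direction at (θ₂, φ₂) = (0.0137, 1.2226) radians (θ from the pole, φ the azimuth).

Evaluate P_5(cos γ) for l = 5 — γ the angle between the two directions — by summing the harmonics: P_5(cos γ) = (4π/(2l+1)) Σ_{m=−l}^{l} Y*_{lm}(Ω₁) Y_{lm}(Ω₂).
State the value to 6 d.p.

-0.339918

Term-by-term m-sum for l=5 (normalisation 4π/11 = 1.142397):
  m=-5: Y*=(0.280254, -0.203560)  Y=(0.000000, 0.000000)  product (0.000000, -0.000000)
  m=-4: Y*=(0.072287, 0.379162)  Y=(0.000000, 0.000000)  product (-0.000000, 0.000000)
  m=-3: Y*=(0.001641, 0.000421)  Y=(-0.000006, 0.000004)  product (-0.000000, 0.000000)
  m=-2: Y*=(-0.213557, 0.258118)  Y=(-0.000488, -0.000408)  product (0.000209, -0.000039)
  m=-1: Y*=(-0.037327, -0.079329)  Y=(0.011969, -0.032974)  product (-0.003063, 0.000281)
  m=+0: Y*=(-0.312369, -0.000000)  Y=(0.934286, 0.000000)  product (-0.291842, -0.000000)
  m=+1: Y*=(0.037327, -0.079329)  Y=(-0.011969, -0.032974)  product (-0.003063, -0.000281)
  m=+2: Y*=(-0.213557, -0.258118)  Y=(-0.000488, 0.000408)  product (0.000209, 0.000039)
  m=+3: Y*=(-0.001641, 0.000421)  Y=(0.000006, 0.000004)  product (-0.000000, -0.000000)
  m=+4: Y*=(0.072287, -0.379162)  Y=(0.000000, -0.000000)  product (-0.000000, -0.000000)
  m=+5: Y*=(-0.280254, -0.203560)  Y=(-0.000000, 0.000000)  product (0.000000, 0.000000)
Accumulated sum (-0.297548, 0.000000); after 4π/(2l+1) scaling, (-0.339918, 0.000000) ⇒ P_5 = -0.339918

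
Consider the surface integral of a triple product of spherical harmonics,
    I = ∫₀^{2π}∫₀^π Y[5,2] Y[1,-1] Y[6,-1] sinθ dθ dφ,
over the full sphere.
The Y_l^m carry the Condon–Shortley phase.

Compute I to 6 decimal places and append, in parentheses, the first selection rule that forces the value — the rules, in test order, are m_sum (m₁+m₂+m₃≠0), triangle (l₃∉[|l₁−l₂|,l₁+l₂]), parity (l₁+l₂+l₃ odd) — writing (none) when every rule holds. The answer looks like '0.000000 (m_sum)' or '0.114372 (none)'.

Checks pass: Σm=0; 12 even; l₃=6∈[4,6].
(2·5+1)(2·1+1)(2·6+1) = 429
Δ: 0! 10! 2! / 13! → 1/858
sum: t=0:+1/14400 = 1/14400
3j²(5 1 6; 0 0 0) = Δ·Π!·Σ² = 6/143  (sign +1)
sum: t=0:+1/60480 = 1/60480
3j²(5 1 6; 2 -1 -1) = Δ·Π!·Σ² = 5/429  (sign -1)
combine: 4πI² = 429·6/143·5/429 = 30/143
take √, sign -1: I = -0.12920749
No selection rule forces the value: the integral is nonzero (none).

-0.129207 (none)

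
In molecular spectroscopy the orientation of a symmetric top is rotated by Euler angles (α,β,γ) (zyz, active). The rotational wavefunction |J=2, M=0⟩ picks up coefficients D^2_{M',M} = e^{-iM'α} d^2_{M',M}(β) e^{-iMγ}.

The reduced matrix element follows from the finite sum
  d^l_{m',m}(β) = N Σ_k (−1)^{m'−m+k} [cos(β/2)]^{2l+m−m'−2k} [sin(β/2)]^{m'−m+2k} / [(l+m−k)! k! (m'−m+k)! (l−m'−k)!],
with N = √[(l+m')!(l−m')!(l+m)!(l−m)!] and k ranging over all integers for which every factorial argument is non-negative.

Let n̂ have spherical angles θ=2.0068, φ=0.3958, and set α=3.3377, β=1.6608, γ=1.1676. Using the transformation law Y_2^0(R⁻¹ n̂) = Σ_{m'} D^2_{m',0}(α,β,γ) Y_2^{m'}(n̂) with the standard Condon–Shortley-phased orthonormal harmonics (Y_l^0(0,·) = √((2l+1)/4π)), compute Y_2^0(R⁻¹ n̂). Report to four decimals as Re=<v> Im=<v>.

Need the full column D^2_{m',0} for m'=−2..2 at α=3.3377, β=1.6608, γ=1.1676.
cos(β/2)=0.674581, sin(β/2)=0.738201
d^2_{-2,0}: single k=2 term ⇒ +0.607425;  D = +0.561300+0.232180i
d^2_{-1,0}: k∈[1..2] ⇒ +0.555075 -0.664712 = -0.109637;  D = +0.107536+0.021363i
d^2_{0,0}: k∈[0..2] ⇒ +0.207079 -0.991921 +0.296961 = -0.487882;  D = -0.487882+0.000000i
d^2_{1,0}: k∈[0..1] ⇒ -0.555075 +0.664712 = +0.109637;  D = -0.107536+0.021363i
d^2_{2,0}: single k=0 term ⇒ +0.607425;  D = +0.561300-0.232180i
Y_2^{m'}(θ=2.0068,φ=0.3958) and Σ D·Y over m':
  (+0.5613+0.2322i)·(+0.2230-0.2258i)  (+0.1075+0.0214i)·(-0.2729+0.1140i)  (-0.4879+0.0000i)·(-0.1466+0.0000i)  (-0.1075+0.0214i)·(+0.2729+0.1140i)  (+0.5613-0.2322i)·(+0.2230+0.2258i)
Y_2^0(R⁻¹ n̂) = +0.363208+0.000000i

Re=0.3632 Im=0.0000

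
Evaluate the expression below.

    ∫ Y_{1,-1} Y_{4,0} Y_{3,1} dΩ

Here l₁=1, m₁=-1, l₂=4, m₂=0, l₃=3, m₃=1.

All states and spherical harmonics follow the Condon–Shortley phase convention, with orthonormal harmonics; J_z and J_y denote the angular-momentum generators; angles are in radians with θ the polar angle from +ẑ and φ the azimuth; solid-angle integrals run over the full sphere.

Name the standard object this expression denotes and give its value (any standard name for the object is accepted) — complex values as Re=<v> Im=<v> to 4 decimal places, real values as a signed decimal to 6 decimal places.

Gaunt coefficient, +0.150786

This is a Gaunt coefficient — the integral of a triple product of spherical harmonics over the sphere.
Checks pass: Σm=0; 8 even; l₃=3∈[3,5].
(2·1+1)(2·4+1)(2·3+1) = 189
Δ: 2! 0! 6! / 9! → 1/252
sum: t=1:−1/36 = -1/36
3j²(1 4 3; 0 0 0) = Δ·Π!·Σ² = 4/63  (sign +1)
sum: t=2:+1/96 = 1/96
3j²(1 4 3; -1 0 1) = Δ·Π!·Σ² = 1/42  (sign +1)
combine: 4πI² = 189·4/63·1/42 = 2/7
take √, sign +1: I = 0.15078601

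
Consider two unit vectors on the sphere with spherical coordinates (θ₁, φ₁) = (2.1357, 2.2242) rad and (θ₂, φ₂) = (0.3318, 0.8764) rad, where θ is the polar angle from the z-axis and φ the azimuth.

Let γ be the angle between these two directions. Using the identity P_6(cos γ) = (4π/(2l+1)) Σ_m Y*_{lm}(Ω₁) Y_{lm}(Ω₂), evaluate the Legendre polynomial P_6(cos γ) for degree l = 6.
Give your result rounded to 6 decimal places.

Term-by-term m-sum for l=6 (normalisation 4π/13 = 0.966644):
  term(m=-6) = -0.000023+0.000099i   from Y*(Ω₁)=+0.124845+0.123216i, Y(Ω₂)=+0.000300+0.000493i
  term(m=-5) = -0.002007-0.000984i   from Y*(Ω₁)=-0.048178+0.382096i, Y(Ω₂)=-0.001883+0.005489i
  term(m=-4) = +0.008708-0.010794i   from Y*(Ω₁)=-0.337630+0.196907i, Y(Ω₂)=-0.033158+0.012633i
  term(m=-3) = +0.002889+0.003654i   from Y*(Ω₁)=-0.029628-0.012159i, Y(Ω₂)=-0.126771-0.071309i
  term(m=-2) = +0.118329-0.056576i   from Y*(Ω₁)=+0.087804+0.324844i, Y(Ω₂)=-0.070549-0.383334i
  term(m=-1) = +0.021108+0.093081i   from Y*(Ω₁)=-0.100466+0.131227i, Y(Ω₂)=+0.369558-0.443778i
  term(m=+0) = +0.040531+0.000000i   from Y*(Ω₁)=+0.296065-0.000000i, Y(Ω₂)=+0.136900+0.000000i
  term(m=+1) = +0.021108-0.093081i   from Y*(Ω₁)=+0.100466+0.131227i, Y(Ω₂)=-0.369558-0.443778i
  term(m=+2) = +0.118329+0.056576i   from Y*(Ω₁)=+0.087804-0.324844i, Y(Ω₂)=-0.070549+0.383334i
  term(m=+3) = +0.002889-0.003654i   from Y*(Ω₁)=+0.029628-0.012159i, Y(Ω₂)=+0.126771-0.071309i
  term(m=+4) = +0.008708+0.010794i   from Y*(Ω₁)=-0.337630-0.196907i, Y(Ω₂)=-0.033158-0.012633i
  term(m=+5) = -0.002007+0.000984i   from Y*(Ω₁)=+0.048178+0.382096i, Y(Ω₂)=+0.001883+0.005489i
  term(m=+6) = -0.000023-0.000099i   from Y*(Ω₁)=+0.124845-0.123216i, Y(Ω₂)=+0.000300-0.000493i
Total Σ_m = +0.338538-0.000000i. Multiply by 0.966644: +0.327246-0.000000i. P_6(cos γ) = 0.327246

0.327246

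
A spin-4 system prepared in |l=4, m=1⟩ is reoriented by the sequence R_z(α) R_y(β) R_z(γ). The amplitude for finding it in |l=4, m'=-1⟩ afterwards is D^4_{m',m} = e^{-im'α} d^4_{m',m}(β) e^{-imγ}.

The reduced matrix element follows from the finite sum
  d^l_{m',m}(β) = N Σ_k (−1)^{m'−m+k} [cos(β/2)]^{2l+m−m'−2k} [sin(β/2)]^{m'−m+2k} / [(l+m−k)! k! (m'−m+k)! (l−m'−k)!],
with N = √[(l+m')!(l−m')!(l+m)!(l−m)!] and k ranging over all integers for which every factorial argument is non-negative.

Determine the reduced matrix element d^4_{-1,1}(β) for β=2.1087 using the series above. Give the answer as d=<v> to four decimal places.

d^4_{-1,1}(β=2.1087) via the finite sum:
With c≡cos(β/2)=0.493793 and s≡sin(β/2)=0.869579, N=[6·120·120·6]^{1/2}=720.000000
Admissible k: 2..5 (factorial args all ≥0)
  k=2: (−1)^0·720.0000/(72)·0.4938^6·0.8696^2 = +0.109620
  k=3: (−1)^1·720.0000/(24)·0.4938^4·0.8696^4 = -1.019855
  k=4: (−1)^2·720.0000/(48)·0.4938^2·0.8696^6 = +1.581382
  k=5: (−1)^3·720.0000/(720)·0.4938^0·0.8696^8 = -0.326945
d^4_{-1,1}(2.1087) = +0.109620 -1.019855 +1.581382 -0.326945 = +0.344203

d=0.3442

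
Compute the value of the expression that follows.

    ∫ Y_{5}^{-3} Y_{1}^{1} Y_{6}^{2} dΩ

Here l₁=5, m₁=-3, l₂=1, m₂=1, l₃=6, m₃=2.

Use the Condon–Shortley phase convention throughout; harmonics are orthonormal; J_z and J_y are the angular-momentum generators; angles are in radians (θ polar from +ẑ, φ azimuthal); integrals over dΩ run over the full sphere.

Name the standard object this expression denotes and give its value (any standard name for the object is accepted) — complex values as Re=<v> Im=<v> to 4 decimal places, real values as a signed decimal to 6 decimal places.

Gaunt coefficient, +0.100084

This is a Gaunt coefficient — the integral of a triple product of spherical harmonics over the sphere.
m-sum 0 ✓  L=12 even ✓  4≤6≤6 ✓
Π(2lᵢ+1) = 11×3×13 = 429
triangle coeff Δ(5,1,6) = 1/858
Σ_t [0,0]: t=0:+1/14400 = 1/14400
(3j)²=6/143 [(5 1 6; 0 0 0)], sign=+1
Σ_t [0,0]: t=0:+1/161280 = 1/161280
(3j)²=1/143 [(5 1 6; -3 1 2)], sign=+1
⇒ 4πI² = 18/143
I = (+1)√(18/143/(4π)) = 0.10008369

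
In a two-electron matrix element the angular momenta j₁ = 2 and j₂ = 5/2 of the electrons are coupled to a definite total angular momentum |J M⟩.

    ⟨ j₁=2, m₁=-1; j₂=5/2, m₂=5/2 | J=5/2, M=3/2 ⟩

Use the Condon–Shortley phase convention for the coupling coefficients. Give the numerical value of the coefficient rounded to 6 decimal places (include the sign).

+√(3/7) = +0.654654

√[6·2!2!3!/8! · 1!3!5!0!4!1!] = √(432/7)
  +(−1)^2/∏(2,0,1,3,1,0)! = 1/12  (running 1/12)
⟨..|..⟩ = √(432/7)·(1/12) = +0.654654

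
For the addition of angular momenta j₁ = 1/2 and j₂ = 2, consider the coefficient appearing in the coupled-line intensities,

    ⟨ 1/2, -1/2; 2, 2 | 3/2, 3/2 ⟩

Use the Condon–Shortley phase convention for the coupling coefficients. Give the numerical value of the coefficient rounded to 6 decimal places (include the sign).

√[4·1!0!3!/5! · 0!1!4!0!3!0!] = √(144/5)
  +(−1)^1/∏(1,0,0,3,0,0)! = -1/6  (running -1/6)
⟨..|..⟩ = √(144/5)·(-1/6) = -0.894427

-0.894427  (= −√(4/5))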